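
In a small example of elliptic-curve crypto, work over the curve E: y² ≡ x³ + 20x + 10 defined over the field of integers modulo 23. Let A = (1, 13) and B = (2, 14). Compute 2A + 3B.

(21, 10)

First 2A:
Repeated addition: build up to 2A.
2A: tangent at (1, 13): λ = (3·1² + 20)/(2·13) ≡ 0/3. 3⁻¹ ≡ 8 (mod 23), so λ ≡ 0·8 ≡ 0.
  x = λ² - 1 - 1 = 0 - 2 ≡ 21; y = λ·(1 - 21) - 13 ≡ 10. → (21, 10)
2A = (21, 10).
Next 3B:
Repeated addition: build up to 3B.
2B: tangent at (2, 14): λ = (3·2² + 20)/(2·14) ≡ 9/5. 5⁻¹ ≡ 14 (mod 23), so λ ≡ 9·14 ≡ 11.
  x = λ² - 2 - 2 = 121 - 4 ≡ 2; y = λ·(2 - 2) - 14 ≡ 9. → (2, 9)
3B: (2, 9) + (2, 14): same x and y₁ ≡ -y₂, so the sum is the point at infinity.
3B = the point at infinity.
Finally 2A + 3B:
(21, 10) + the point at infinity = (21, 10) (identity).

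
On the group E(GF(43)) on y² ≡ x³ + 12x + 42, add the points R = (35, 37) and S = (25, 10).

(32, 27)

(35, 37) + (25, 10). λ = (10 - 37)/(25 - 35) ≡ 16/33 mod 43. 33⁻¹ ≡ 30 (mod 43) since 33·30 = 990 ≡ 1, so λ ≡ 7.
  x = λ² - 35 - 25 = 49 - 60 ≡ 32; y = λ·(35 - 32) - 37 ≡ 27. → (32, 27)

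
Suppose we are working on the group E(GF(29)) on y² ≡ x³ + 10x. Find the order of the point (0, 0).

2P: (0, 0) + (0, 0): same x and y₁ ≡ -y₂, so the sum is the point at infinity.
2P = the point at infinity, so the order is 2.

2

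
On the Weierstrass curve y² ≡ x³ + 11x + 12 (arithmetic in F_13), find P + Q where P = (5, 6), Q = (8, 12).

(5, 6) + (8, 12). λ = (12 - 6)/(8 - 5) ≡ 6/3 mod 13. 3⁻¹ ≡ 9 (mod 13), so λ ≡ 2.
  x = λ² - 5 - 8 = 4 - 13 ≡ 4; y = λ·(5 - 4) - 6 ≡ 9. → (4, 9)

(4, 9)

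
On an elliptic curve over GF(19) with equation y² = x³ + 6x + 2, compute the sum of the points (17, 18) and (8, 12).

(5, 9)

(17, 18) + (8, 12). λ = (12 - 18)/(8 - 17) ≡ 13/10 mod 19. 10⁻¹ ≡ 2 (mod 19), so λ ≡ 7.
  x = λ² - 17 - 8 = 49 - 25 ≡ 5; y = λ·(17 - 5) - 18 ≡ 9. → (5, 9)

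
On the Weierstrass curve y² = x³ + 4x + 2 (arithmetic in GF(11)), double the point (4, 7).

tangent at (4, 7): λ = (3·4² + 4)/(2·7) ≡ 8/3. 3⁻¹ ≡ 4 (mod 11) since 3·4 = 12 ≡ 1, so λ ≡ 8·4 ≡ 10.
  x = λ² - 4 - 4 = 100 - 8 ≡ 4; y = λ·(4 - 4) - 7 ≡ 4. → (4, 4)

(4, 4)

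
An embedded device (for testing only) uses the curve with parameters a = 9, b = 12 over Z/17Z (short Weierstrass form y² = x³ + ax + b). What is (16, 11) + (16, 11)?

(3, 10)

tangent at (16, 11): λ = (3·16² + 9)/(2·11) ≡ 12/5. 5⁻¹ ≡ 7 (mod 17) since 5·7 = 35 ≡ 1, so λ ≡ 12·7 ≡ 16.
  x = λ² - 16 - 16 = 256 - 32 ≡ 3; y = λ·(16 - 3) - 11 ≡ 10. → (3, 10)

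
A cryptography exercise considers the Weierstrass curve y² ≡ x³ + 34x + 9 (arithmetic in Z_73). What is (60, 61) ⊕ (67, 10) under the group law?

(11, 20)

(60, 61) + (67, 10). λ = (10 - 61)/(67 - 60) ≡ 22/7 mod 73. 7⁻¹ ≡ 21 (mod 73) since 7·21 = 147 ≡ 1, so λ ≡ 24.
  x = λ² - 60 - 67 = 576 - 127 ≡ 11; y = λ·(60 - 11) - 61 ≡ 20. → (11, 20)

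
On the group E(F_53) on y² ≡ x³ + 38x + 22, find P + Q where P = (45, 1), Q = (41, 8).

(45, 1) + (41, 8). λ = (8 - 1)/(41 - 45) ≡ 7/49 mod 53. 49⁻¹ ≡ 13 (mod 53) since 49·13 = 637 ≡ 1, so λ ≡ 38.
  x = λ² - 45 - 41 = 1444 - 86 ≡ 33; y = λ·(45 - 33) - 1 ≡ 31. → (33, 31)

(33, 31)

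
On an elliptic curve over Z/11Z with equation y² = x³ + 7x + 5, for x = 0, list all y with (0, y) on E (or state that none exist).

x³ + 7x + 5 = 5 ≡ 5 (mod 11).
Square roots of 5 mod 11: 4 and 7 (since 4² = 16 ≡ 5).

4, 7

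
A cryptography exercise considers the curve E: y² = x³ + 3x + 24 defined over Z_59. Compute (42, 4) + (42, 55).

O

The two points share x = 42 and their y-coordinates satisfy 4 + 55 ≡ 0 (mod 59), so they are inverses. Their sum is O.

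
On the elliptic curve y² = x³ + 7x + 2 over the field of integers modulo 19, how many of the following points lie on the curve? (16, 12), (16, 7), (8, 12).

(16, 12): 12² ≡ 11, rhs ≡ 11 → on.
(16, 7): 7² ≡ 11, rhs ≡ 11 → on.
(8, 12): 12² ≡ 11, rhs ≡ 0 → off.

2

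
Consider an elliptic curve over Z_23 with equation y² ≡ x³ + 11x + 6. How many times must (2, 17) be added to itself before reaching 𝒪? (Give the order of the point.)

2P: tangent at (2, 17): λ = (3·2² + 11)/(2·17) ≡ 0/11. 11⁻¹ ≡ 21 (mod 23) since 11·21 = 231 ≡ 1, so λ ≡ 0·21 ≡ 0.
  x = λ² - 2 - 2 = 0 - 4 ≡ 19; y = λ·(2 - 19) - 17 ≡ 6. → (19, 6)
3P: (19, 6) + (2, 17). λ = (17 - 6)/(2 - 19) ≡ 11/6 mod 23. 6⁻¹ ≡ 4 (mod 23), so λ ≡ 21.
  x = λ² - 19 - 2 = 441 - 21 ≡ 6; y = λ·(19 - 6) - 6 ≡ 14. → (6, 14)
4P: (6, 14) + (2, 17). λ = (17 - 14)/(2 - 6) ≡ 3/19 mod 23. 19⁻¹ ≡ 17 (mod 23), so λ ≡ 5.
  x = λ² - 6 - 2 = 25 - 8 ≡ 17; y = λ·(6 - 17) - 14 ≡ 0. → (17, 0)
5P: (17, 0) + (2, 17). λ = (17 - 0)/(2 - 17) ≡ 17/8 mod 23. 8⁻¹ ≡ 3 (mod 23), so λ ≡ 5.
  x = λ² - 17 - 2 = 25 - 19 ≡ 6; y = λ·(17 - 6) - 0 ≡ 9. → (6, 9)
6P: (6, 9) + (2, 17). λ = (17 - 9)/(2 - 6) ≡ 8/19 mod 23. 19⁻¹ ≡ 17 (mod 23) since 19·17 = 323 ≡ 1, so λ ≡ 21.
  x = λ² - 6 - 2 = 441 - 8 ≡ 19; y = λ·(6 - 19) - 9 ≡ 17. → (19, 17)
7P: (19, 17) + (2, 17). λ = (17 - 17)/(2 - 19) ≡ 0/6 mod 23. 6⁻¹ ≡ 4 (mod 23) since 6·4 = 24 ≡ 1, so λ ≡ 0.
  x = λ² - 19 - 2 = 0 - 21 ≡ 2; y = λ·(19 - 2) - 17 ≡ 6. → (2, 6)
8P: (2, 6) + (2, 17): same x and y₁ ≡ -y₂, so the sum is 𝒪.
8P = 𝒪, so the order is 8.

8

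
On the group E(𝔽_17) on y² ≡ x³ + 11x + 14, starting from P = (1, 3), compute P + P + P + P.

Double-and-add on 4 = (100)₂. Start with P = (1, 3) for the leading 1-bit.
double: tangent at (1, 3): λ = (3·1² + 11)/(2·3) ≡ 14/6. 6⁻¹ ≡ 3 (mod 17) since 6·3 = 18 ≡ 1, so λ ≡ 14·3 ≡ 8.
  x = λ² - 1 - 1 = 64 - 2 ≡ 11; y = λ·(1 - 11) - 3 ≡ 2. → (11, 2)
double: tangent at (11, 2): λ = (3·11² + 11)/(2·2) ≡ 0/4. 4⁻¹ ≡ 13 (mod 17), so λ ≡ 0·13 ≡ 0.
  x = λ² - 11 - 11 = 0 - 22 ≡ 12; y = λ·(11 - 12) - 2 ≡ 15. → (12, 15)

(12, 15)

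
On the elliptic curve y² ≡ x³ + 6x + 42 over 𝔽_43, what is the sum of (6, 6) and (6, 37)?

O

The two points share x = 6 and their y-coordinates satisfy 6 + 37 ≡ 0 (mod 43), so they are inverses. Their sum is ∞.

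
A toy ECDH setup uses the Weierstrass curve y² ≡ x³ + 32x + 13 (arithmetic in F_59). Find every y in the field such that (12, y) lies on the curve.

x³ + 32x + 13 = 2125 ≡ 1 (mod 59).
Square roots of 1 mod 59: 1 and 58 (since 1² = 1 ≡ 1).

1, 58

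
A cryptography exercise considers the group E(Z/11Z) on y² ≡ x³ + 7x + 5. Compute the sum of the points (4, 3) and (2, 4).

(8, 10)

(4, 3) + (2, 4). λ = (4 - 3)/(2 - 4) ≡ 1/9 mod 11. 9⁻¹ ≡ 5 (mod 11), so λ ≡ 5.
  x = λ² - 4 - 2 = 25 - 6 ≡ 8; y = λ·(4 - 8) - 3 ≡ 10. → (8, 10)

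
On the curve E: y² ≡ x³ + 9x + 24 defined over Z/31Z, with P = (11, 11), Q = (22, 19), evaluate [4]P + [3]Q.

First 4P:
Repeated addition: build up to 4P.
2P: tangent at (11, 11): λ = (3·11² + 9)/(2·11) ≡ 0/22. 22⁻¹ ≡ 24 (mod 31) since 22·24 = 528 ≡ 1, so λ ≡ 0·24 ≡ 0.
  x = λ² - 11 - 11 = 0 - 22 ≡ 9; y = λ·(11 - 9) - 11 ≡ 20. → (9, 20)
3P: (9, 20) + (11, 11). λ = (11 - 20)/(11 - 9) ≡ 22/2 mod 31. 2⁻¹ ≡ 16 (mod 31) since 2·16 = 32 ≡ 1, so λ ≡ 11.
  x = λ² - 9 - 11 = 121 - 20 ≡ 8; y = λ·(9 - 8) - 20 ≡ 22. → (8, 22)
4P: (8, 22) + (11, 11). λ = (11 - 22)/(11 - 8) ≡ 20/3 mod 31. 3⁻¹ ≡ 21 (mod 31) since 3·21 = 63 ≡ 1, so λ ≡ 17.
  x = λ² - 8 - 11 = 289 - 19 ≡ 22; y = λ·(8 - 22) - 22 ≡ 19. → (22, 19)
4P = (22, 19).
Next 3Q:
Repeated addition: build up to 3Q.
2Q: tangent at (22, 19): λ = (3·22² + 9)/(2·19) ≡ 4/7. 7⁻¹ ≡ 9 (mod 31), so λ ≡ 4·9 ≡ 5.
  x = λ² - 22 - 22 = 25 - 44 ≡ 12; y = λ·(22 - 12) - 19 ≡ 0. → (12, 0)
3Q: (12, 0) + (22, 19). λ = (19 - 0)/(22 - 12) ≡ 19/10 mod 31. 10⁻¹ ≡ 28 (mod 31), so λ ≡ 5.
  x = λ² - 12 - 22 = 25 - 34 ≡ 22; y = λ·(12 - 22) - 0 ≡ 12. → (22, 12)
3Q = (22, 12).
Finally 4P + 3Q:
(22, 19) + (22, 12): same x and y₁ ≡ -y₂, so the sum is O.

O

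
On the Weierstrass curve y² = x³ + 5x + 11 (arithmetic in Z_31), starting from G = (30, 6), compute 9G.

Double-and-add on 9 = (1001)₂. Start with G = (30, 6) for the leading 1-bit.
double: tangent at (30, 6): λ = (3·30² + 5)/(2·6) ≡ 8/12. 12⁻¹ ≡ 13 (mod 31), so λ ≡ 8·13 ≡ 11.
  x = λ² - 30 - 30 = 121 - 60 ≡ 30; y = λ·(30 - 30) - 6 ≡ 25. → (30, 25)
double: tangent at (30, 25): λ = (3·30² + 5)/(2·25) ≡ 8/19. 19⁻¹ ≡ 18 (mod 31), so λ ≡ 8·18 ≡ 20.
  x = λ² - 30 - 30 = 400 - 60 ≡ 30; y = λ·(30 - 30) - 25 ≡ 6. → (30, 6)
double: tangent at (30, 6): λ = (3·30² + 5)/(2·6) ≡ 8/12. 12⁻¹ ≡ 13 (mod 31), so λ ≡ 8·13 ≡ 11.
  x = λ² - 30 - 30 = 121 - 60 ≡ 30; y = λ·(30 - 30) - 6 ≡ 25. → (30, 25)
add G: (30, 25) + (30, 6): same x and y₁ ≡ -y₂, so the sum is 𝒪.

O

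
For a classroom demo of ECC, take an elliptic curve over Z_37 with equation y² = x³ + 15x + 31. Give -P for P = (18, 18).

(18, 19)

-(18, 18) = (18, -18 mod 37) = (18, 19).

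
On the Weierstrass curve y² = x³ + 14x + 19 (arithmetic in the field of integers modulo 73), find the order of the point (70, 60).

9

2P: tangent at (70, 60): λ = (3·70² + 14)/(2·60) ≡ 41/47. 47⁻¹ ≡ 14 (mod 73), so λ ≡ 41·14 ≡ 63.
  x = λ² - 70 - 70 = 3969 - 140 ≡ 33; y = λ·(70 - 33) - 60 ≡ 8. → (33, 8)
3P: (33, 8) + (70, 60). λ = (60 - 8)/(70 - 33) ≡ 52/37 mod 73. 37⁻¹ ≡ 2 (mod 73), so λ ≡ 31.
  x = λ² - 33 - 70 = 961 - 103 ≡ 55; y = λ·(33 - 55) - 8 ≡ 40. → (55, 40)
4P: (55, 40) + (70, 60). λ = (60 - 40)/(70 - 55) ≡ 20/15 mod 73. 15⁻¹ ≡ 39 (mod 73), so λ ≡ 50.
  x = λ² - 55 - 70 = 2500 - 125 ≡ 39; y = λ·(55 - 39) - 40 ≡ 30. → (39, 30)
5P: (39, 30) + (70, 60). λ = (60 - 30)/(70 - 39) ≡ 30/31 mod 73. 31⁻¹ ≡ 33 (mod 73), so λ ≡ 41.
  x = λ² - 39 - 70 = 1681 - 109 ≡ 39; y = λ·(39 - 39) - 30 ≡ 43. → (39, 43)
6P: (39, 43) + (70, 60). λ = (60 - 43)/(70 - 39) ≡ 17/31 mod 73. 31⁻¹ ≡ 33 (mod 73) since 31·33 = 1023 ≡ 1, so λ ≡ 50.
  x = λ² - 39 - 70 = 2500 - 109 ≡ 55; y = λ·(39 - 55) - 43 ≡ 33. → (55, 33)
7P: (55, 33) + (70, 60). λ = (60 - 33)/(70 - 55) ≡ 27/15 mod 73. 15⁻¹ ≡ 39 (mod 73), so λ ≡ 31.
  x = λ² - 55 - 70 = 961 - 125 ≡ 33; y = λ·(55 - 33) - 33 ≡ 65. → (33, 65)
8P: (33, 65) + (70, 60). λ = (60 - 65)/(70 - 33) ≡ 68/37 mod 73. 37⁻¹ ≡ 2 (mod 73), so λ ≡ 63.
  x = λ² - 33 - 70 = 3969 - 103 ≡ 70; y = λ·(33 - 70) - 65 ≡ 13. → (70, 13)
9P: (70, 13) + (70, 60): same x and y₁ ≡ -y₂, so the sum is O.
9P = O, so the order is 9.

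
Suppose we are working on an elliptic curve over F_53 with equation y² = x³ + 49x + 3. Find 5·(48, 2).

Write Q = (48, 2).
Repeated addition: build up to 5Q.
2Q: tangent at (48, 2): λ = (3·48² + 49)/(2·2) ≡ 18/4. 4⁻¹ ≡ 40 (mod 53) since 4·40 = 160 ≡ 1, so λ ≡ 18·40 ≡ 31.
  x = λ² - 48 - 48 = 961 - 96 ≡ 17; y = λ·(48 - 17) - 2 ≡ 5. → (17, 5)
3Q: (17, 5) + (48, 2). λ = (2 - 5)/(48 - 17) ≡ 50/31 mod 53. 31⁻¹ ≡ 12 (mod 53), so λ ≡ 17.
  x = λ² - 17 - 48 = 289 - 65 ≡ 12; y = λ·(17 - 12) - 5 ≡ 27. → (12, 27)
4Q: (12, 27) + (48, 2). λ = (2 - 27)/(48 - 12) ≡ 28/36 mod 53. 36⁻¹ ≡ 28 (mod 53), so λ ≡ 42.
  x = λ² - 12 - 48 = 1764 - 60 ≡ 8; y = λ·(12 - 8) - 27 ≡ 35. → (8, 35)
5Q: (8, 35) + (48, 2). λ = (2 - 35)/(48 - 8) ≡ 20/40 mod 53. 40⁻¹ ≡ 4 (mod 53), so λ ≡ 27.
  x = λ² - 8 - 48 = 729 - 56 ≡ 37; y = λ·(8 - 37) - 35 ≡ 30. → (37, 30)

(37, 30)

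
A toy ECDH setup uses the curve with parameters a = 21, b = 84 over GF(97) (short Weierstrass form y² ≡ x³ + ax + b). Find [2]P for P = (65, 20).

tangent at (65, 20): λ = (3·65² + 21)/(2·20) ≡ 86/40. 40⁻¹ ≡ 17 (mod 97) since 40·17 = 680 ≡ 1, so λ ≡ 86·17 ≡ 7.
  x = λ² - 65 - 65 = 49 - 130 ≡ 16; y = λ·(65 - 16) - 20 ≡ 32. → (16, 32)

(16, 32)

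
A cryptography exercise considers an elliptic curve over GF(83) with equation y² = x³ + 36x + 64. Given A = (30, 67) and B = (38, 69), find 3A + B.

First 3A:
Repeated addition: build up to 3A.
2A: tangent at (30, 67): λ = (3·30² + 36)/(2·67) ≡ 80/51. 51⁻¹ ≡ 70 (mod 83), so λ ≡ 80·70 ≡ 39.
  x = λ² - 30 - 30 = 1521 - 60 ≡ 50; y = λ·(30 - 50) - 67 ≡ 66. → (50, 66)
3A: (50, 66) + (30, 67). λ = (67 - 66)/(30 - 50) ≡ 1/63 mod 83. 63⁻¹ ≡ 29 (mod 83) since 63·29 = 1827 ≡ 1, so λ ≡ 29.
  x = λ² - 50 - 30 = 841 - 80 ≡ 14; y = λ·(50 - 14) - 66 ≡ 65. → (14, 65)
3A = (14, 65).
Finally 3A + B:
(14, 65) + (38, 69). λ = (69 - 65)/(38 - 14) ≡ 4/24 mod 83. 24⁻¹ ≡ 45 (mod 83), so λ ≡ 14.
  x = λ² - 14 - 38 = 196 - 52 ≡ 61; y = λ·(14 - 61) - 65 ≡ 24. → (61, 24)

(61, 24)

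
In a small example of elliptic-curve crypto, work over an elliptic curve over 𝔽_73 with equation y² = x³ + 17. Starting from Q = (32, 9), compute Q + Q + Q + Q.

Double-and-add on 4 = (100)₂. Start with Q = (32, 9) for the leading 1-bit.
double: tangent at (32, 9): λ = (3·32² + 0)/(2·9) ≡ 6/18. 18⁻¹ ≡ 69 (mod 73) since 18·69 = 1242 ≡ 1, so λ ≡ 6·69 ≡ 49.
  x = λ² - 32 - 32 = 2401 - 64 ≡ 1; y = λ·(32 - 1) - 9 ≡ 50. → (1, 50)
double: tangent at (1, 50): λ = (3·1² + 0)/(2·50) ≡ 3/27. 27⁻¹ ≡ 46 (mod 73), so λ ≡ 3·46 ≡ 65.
  x = λ² - 1 - 1 = 4225 - 2 ≡ 62; y = λ·(1 - 62) - 50 ≡ 0. → (62, 0)

(62, 0)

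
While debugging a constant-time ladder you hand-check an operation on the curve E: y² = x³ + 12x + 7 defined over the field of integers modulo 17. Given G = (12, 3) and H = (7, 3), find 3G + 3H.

First 3G:
Repeated addition: build up to 3G.
2G: tangent at (12, 3): λ = (3·12² + 12)/(2·3) ≡ 2/6. 6⁻¹ ≡ 3 (mod 17), so λ ≡ 2·3 ≡ 6.
  x = λ² - 12 - 12 = 36 - 24 ≡ 12; y = λ·(12 - 12) - 3 ≡ 14. → (12, 14)
3G: (12, 14) + (12, 3): same x and y₁ ≡ -y₂, so the sum is the point at infinity.
3G = the point at infinity.
Next 3H:
Repeated addition: build up to 3H.
2H: tangent at (7, 3): λ = (3·7² + 12)/(2·3) ≡ 6/6. 6⁻¹ ≡ 3 (mod 17) since 6·3 = 18 ≡ 1, so λ ≡ 6·3 ≡ 1.
  x = λ² - 7 - 7 = 1 - 14 ≡ 4; y = λ·(7 - 4) - 3 ≡ 0. → (4, 0)
3H: (4, 0) + (7, 3). λ = (3 - 0)/(7 - 4) ≡ 3/3 mod 17. 3⁻¹ ≡ 6 (mod 17) since 3·6 = 18 ≡ 1, so λ ≡ 1.
  x = λ² - 4 - 7 = 1 - 11 ≡ 7; y = λ·(4 - 7) - 0 ≡ 14. → (7, 14)
3H = (7, 14).
Finally 3G + 3H:
the point at infinity + (7, 14) = (7, 14) (identity).

(7, 14)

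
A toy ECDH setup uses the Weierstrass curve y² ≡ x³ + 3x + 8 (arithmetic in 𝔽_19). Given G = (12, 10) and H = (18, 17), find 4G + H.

(18, 2)

First 4G:
Repeated addition: build up to 4G.
2G: tangent at (12, 10): λ = (3·12² + 3)/(2·10) ≡ 17/1. 1⁻¹ ≡ 1 (mod 19) since 1·1 = 1 ≡ 1, so λ ≡ 17·1 ≡ 17.
  x = λ² - 12 - 12 = 289 - 24 ≡ 18; y = λ·(12 - 18) - 10 ≡ 2. → (18, 2)
3G: (18, 2) + (12, 10). λ = (10 - 2)/(12 - 18) ≡ 8/13 mod 19. 13⁻¹ ≡ 3 (mod 19), so λ ≡ 5.
  x = λ² - 18 - 12 = 25 - 30 ≡ 14; y = λ·(18 - 14) - 2 ≡ 18. → (14, 18)
4G: (14, 18) + (12, 10). λ = (10 - 18)/(12 - 14) ≡ 11/17 mod 19. 17⁻¹ ≡ 9 (mod 19), so λ ≡ 4.
  x = λ² - 14 - 12 = 16 - 26 ≡ 9; y = λ·(14 - 9) - 18 ≡ 2. → (9, 2)
4G = (9, 2).
Finally 4G + H:
(9, 2) + (18, 17). λ = (17 - 2)/(18 - 9) ≡ 15/9 mod 19. 9⁻¹ ≡ 17 (mod 19) since 9·17 = 153 ≡ 1, so λ ≡ 8.
  x = λ² - 9 - 18 = 64 - 27 ≡ 18; y = λ·(9 - 18) - 2 ≡ 2. → (18, 2)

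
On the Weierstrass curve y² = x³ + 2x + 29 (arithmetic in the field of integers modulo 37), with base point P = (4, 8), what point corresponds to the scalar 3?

(14, 27)

Repeated addition: build up to 3P.
2P: tangent at (4, 8): λ = (3·4² + 2)/(2·8) ≡ 13/16. 16⁻¹ ≡ 7 (mod 37), so λ ≡ 13·7 ≡ 17.
  x = λ² - 4 - 4 = 289 - 8 ≡ 22; y = λ·(4 - 22) - 8 ≡ 19. → (22, 19)
3P: (22, 19) + (4, 8). λ = (8 - 19)/(4 - 22) ≡ 26/19 mod 37. 19⁻¹ ≡ 2 (mod 37) since 19·2 = 38 ≡ 1, so λ ≡ 15.
  x = λ² - 22 - 4 = 225 - 26 ≡ 14; y = λ·(22 - 14) - 19 ≡ 27. → (14, 27)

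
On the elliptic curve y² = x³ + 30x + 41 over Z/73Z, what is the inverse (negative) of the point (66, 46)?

-(66, 46) = (66, -46 mod 73) = (66, 27).

(66, 27)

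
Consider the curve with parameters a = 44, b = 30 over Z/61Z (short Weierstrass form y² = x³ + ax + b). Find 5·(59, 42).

Write Q = (59, 42).
Double-and-add on 5 = (101)₂. Start with Q = (59, 42) for the leading 1-bit.
double: tangent at (59, 42): λ = (3·59² + 44)/(2·42) ≡ 56/23. 23⁻¹ ≡ 8 (mod 61), so λ ≡ 56·8 ≡ 21.
  x = λ² - 59 - 59 = 441 - 118 ≡ 18; y = λ·(59 - 18) - 42 ≡ 26. → (18, 26)
double: tangent at (18, 26): λ = (3·18² + 44)/(2·26) ≡ 40/52. 52⁻¹ ≡ 27 (mod 61), so λ ≡ 40·27 ≡ 43.
  x = λ² - 18 - 18 = 1849 - 36 ≡ 44; y = λ·(18 - 44) - 26 ≡ 15. → (44, 15)
add Q: (44, 15) + (59, 42). λ = (42 - 15)/(59 - 44) ≡ 27/15 mod 61. 15⁻¹ ≡ 57 (mod 61), so λ ≡ 14.
  x = λ² - 44 - 59 = 196 - 103 ≡ 32; y = λ·(44 - 32) - 15 ≡ 31. → (32, 31)

(32, 31)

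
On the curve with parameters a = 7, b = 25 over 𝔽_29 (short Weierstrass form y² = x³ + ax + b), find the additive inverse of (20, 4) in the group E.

-(20, 4) = (20, -4 mod 29) = (20, 25).

(20, 25)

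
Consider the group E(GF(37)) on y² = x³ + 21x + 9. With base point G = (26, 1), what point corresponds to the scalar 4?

(3, 5)

Double-and-add on 4 = (100)₂. Start with G = (26, 1) for the leading 1-bit.
double: tangent at (26, 1): λ = (3·26² + 21)/(2·1) ≡ 14/2. 2⁻¹ ≡ 19 (mod 37), so λ ≡ 14·19 ≡ 7.
  x = λ² - 26 - 26 = 49 - 52 ≡ 34; y = λ·(26 - 34) - 1 ≡ 17. → (34, 17)
double: tangent at (34, 17): λ = (3·34² + 21)/(2·17) ≡ 11/34. 34⁻¹ ≡ 12 (mod 37) since 34·12 = 408 ≡ 1, so λ ≡ 11·12 ≡ 21.
  x = λ² - 34 - 34 = 441 - 68 ≡ 3; y = λ·(34 - 3) - 17 ≡ 5. → (3, 5)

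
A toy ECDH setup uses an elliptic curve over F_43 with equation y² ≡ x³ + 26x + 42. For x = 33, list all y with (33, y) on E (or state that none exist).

x³ + 26x + 42 = 36837 ≡ 29 (mod 43).
29 is a non-residue mod 43; no y exists.

none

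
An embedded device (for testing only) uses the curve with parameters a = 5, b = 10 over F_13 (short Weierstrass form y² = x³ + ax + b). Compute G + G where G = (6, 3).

(0, 6)

tangent at (6, 3): λ = (3·6² + 5)/(2·3) ≡ 9/6. 6⁻¹ ≡ 11 (mod 13), so λ ≡ 9·11 ≡ 8.
  x = λ² - 6 - 6 = 64 - 12 ≡ 0; y = λ·(6 - 0) - 3 ≡ 6. → (0, 6)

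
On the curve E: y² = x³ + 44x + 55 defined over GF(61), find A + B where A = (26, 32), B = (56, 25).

(53, 17)

(26, 32) + (56, 25). λ = (25 - 32)/(56 - 26) ≡ 54/30 mod 61. 30⁻¹ ≡ 59 (mod 61), so λ ≡ 14.
  x = λ² - 26 - 56 = 196 - 82 ≡ 53; y = λ·(26 - 53) - 32 ≡ 17. → (53, 17)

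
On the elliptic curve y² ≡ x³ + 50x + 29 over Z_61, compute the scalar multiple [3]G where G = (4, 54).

Repeated addition: build up to 3G.
2G: tangent at (4, 54): λ = (3·4² + 50)/(2·54) ≡ 37/47. 47⁻¹ ≡ 13 (mod 61), so λ ≡ 37·13 ≡ 54.
  x = λ² - 4 - 4 = 2916 - 8 ≡ 41; y = λ·(4 - 41) - 54 ≡ 22. → (41, 22)
3G: (41, 22) + (4, 54). λ = (54 - 22)/(4 - 41) ≡ 32/24 mod 61. 24⁻¹ ≡ 28 (mod 61) since 24·28 = 672 ≡ 1, so λ ≡ 42.
  x = λ² - 41 - 4 = 1764 - 45 ≡ 11; y = λ·(41 - 11) - 22 ≡ 18. → (11, 18)

(11, 18)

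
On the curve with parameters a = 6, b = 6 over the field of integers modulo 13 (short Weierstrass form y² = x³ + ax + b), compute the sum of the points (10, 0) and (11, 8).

(4, 9)

(10, 0) + (11, 8). λ = (8 - 0)/(11 - 10) ≡ 8/1 mod 13. 1⁻¹ ≡ 1 (mod 13) since 1·1 = 1 ≡ 1, so λ ≡ 8.
  x = λ² - 10 - 11 = 64 - 21 ≡ 4; y = λ·(10 - 4) - 0 ≡ 9. → (4, 9)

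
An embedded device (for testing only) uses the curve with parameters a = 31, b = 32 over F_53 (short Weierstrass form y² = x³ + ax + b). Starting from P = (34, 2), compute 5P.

(47, 1)

Repeated addition: build up to 5P.
2P: tangent at (34, 2): λ = (3·34² + 31)/(2·2) ≡ 1/4. 4⁻¹ ≡ 40 (mod 53), so λ ≡ 1·40 ≡ 40.
  x = λ² - 34 - 34 = 1600 - 68 ≡ 48; y = λ·(34 - 48) - 2 ≡ 21. → (48, 21)
3P: (48, 21) + (34, 2). λ = (2 - 21)/(34 - 48) ≡ 34/39 mod 53. 39⁻¹ ≡ 34 (mod 53) since 39·34 = 1326 ≡ 1, so λ ≡ 43.
  x = λ² - 48 - 34 = 1849 - 82 ≡ 18; y = λ·(48 - 18) - 21 ≡ 50. → (18, 50)
4P: (18, 50) + (34, 2). λ = (2 - 50)/(34 - 18) ≡ 5/16 mod 53. 16⁻¹ ≡ 10 (mod 53) since 16·10 = 160 ≡ 1, so λ ≡ 50.
  x = λ² - 18 - 34 = 2500 - 52 ≡ 10; y = λ·(18 - 10) - 50 ≡ 32. → (10, 32)
5P: (10, 32) + (34, 2). λ = (2 - 32)/(34 - 10) ≡ 23/24 mod 53. 24⁻¹ ≡ 42 (mod 53) since 24·42 = 1008 ≡ 1, so λ ≡ 12.
  x = λ² - 10 - 34 = 144 - 44 ≡ 47; y = λ·(10 - 47) - 32 ≡ 1. → (47, 1)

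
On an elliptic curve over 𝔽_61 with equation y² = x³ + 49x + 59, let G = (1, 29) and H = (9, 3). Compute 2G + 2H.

First 2G:
Repeated addition: build up to 2G.
2G: tangent at (1, 29): λ = (3·1² + 49)/(2·29) ≡ 52/58. 58⁻¹ ≡ 20 (mod 61), so λ ≡ 52·20 ≡ 3.
  x = λ² - 1 - 1 = 9 - 2 ≡ 7; y = λ·(1 - 7) - 29 ≡ 14. → (7, 14)
2G = (7, 14).
Next 2H:
Repeated addition: build up to 2H.
2H: tangent at (9, 3): λ = (3·9² + 49)/(2·3) ≡ 48/6. 6⁻¹ ≡ 51 (mod 61), so λ ≡ 48·51 ≡ 8.
  x = λ² - 9 - 9 = 64 - 18 ≡ 46; y = λ·(9 - 46) - 3 ≡ 6. → (46, 6)
2H = (46, 6).
Finally 2G + 2H:
(7, 14) + (46, 6). λ = (6 - 14)/(46 - 7) ≡ 53/39 mod 61. 39⁻¹ ≡ 36 (mod 61), so λ ≡ 17.
  x = λ² - 7 - 46 = 289 - 53 ≡ 53; y = λ·(7 - 53) - 14 ≡ 58. → (53, 58)

(53, 58)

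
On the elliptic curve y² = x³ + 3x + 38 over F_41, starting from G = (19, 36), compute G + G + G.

Repeated addition: build up to 3G.
2G: tangent at (19, 36): λ = (3·19² + 3)/(2·36) ≡ 20/31. 31⁻¹ ≡ 4 (mod 41), so λ ≡ 20·4 ≡ 39.
  x = λ² - 19 - 19 = 1521 - 38 ≡ 7; y = λ·(19 - 7) - 36 ≡ 22. → (7, 22)
3G: (7, 22) + (19, 36). λ = (36 - 22)/(19 - 7) ≡ 14/12 mod 41. 12⁻¹ ≡ 24 (mod 41), so λ ≡ 8.
  x = λ² - 7 - 19 = 64 - 26 ≡ 38; y = λ·(7 - 38) - 22 ≡ 17. → (38, 17)

(38, 17)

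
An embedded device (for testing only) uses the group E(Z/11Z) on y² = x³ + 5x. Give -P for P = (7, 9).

-(7, 9) = (7, -9 mod 11) = (7, 2).

(7, 2)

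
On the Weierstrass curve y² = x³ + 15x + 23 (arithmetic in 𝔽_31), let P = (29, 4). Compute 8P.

Repeated addition: build up to 8P.
2P: tangent at (29, 4): λ = (3·29² + 15)/(2·4) ≡ 27/8. 8⁻¹ ≡ 4 (mod 31), so λ ≡ 27·4 ≡ 15.
  x = λ² - 29 - 29 = 225 - 58 ≡ 12; y = λ·(29 - 12) - 4 ≡ 3. → (12, 3)
3P: (12, 3) + (29, 4). λ = (4 - 3)/(29 - 12) ≡ 1/17 mod 31. 17⁻¹ ≡ 11 (mod 31), so λ ≡ 11.
  x = λ² - 12 - 29 = 121 - 41 ≡ 18; y = λ·(12 - 18) - 3 ≡ 24. → (18, 24)
4P: (18, 24) + (29, 4). λ = (4 - 24)/(29 - 18) ≡ 11/11 mod 31. 11⁻¹ ≡ 17 (mod 31) since 11·17 = 187 ≡ 1, so λ ≡ 1.
  x = λ² - 18 - 29 = 1 - 47 ≡ 16; y = λ·(18 - 16) - 24 ≡ 9. → (16, 9)
5P: (16, 9) + (29, 4). λ = (4 - 9)/(29 - 16) ≡ 26/13 mod 31. 13⁻¹ ≡ 12 (mod 31) since 13·12 = 156 ≡ 1, so λ ≡ 2.
  x = λ² - 16 - 29 = 4 - 45 ≡ 21; y = λ·(16 - 21) - 9 ≡ 12. → (21, 12)
6P: (21, 12) + (29, 4). λ = (4 - 12)/(29 - 21) ≡ 23/8 mod 31. 8⁻¹ ≡ 4 (mod 31), so λ ≡ 30.
  x = λ² - 21 - 29 = 900 - 50 ≡ 13; y = λ·(21 - 13) - 12 ≡ 11. → (13, 11)
7P: (13, 11) + (29, 4). λ = (4 - 11)/(29 - 13) ≡ 24/16 mod 31. 16⁻¹ ≡ 2 (mod 31), so λ ≡ 17.
  x = λ² - 13 - 29 = 289 - 42 ≡ 30; y = λ·(13 - 30) - 11 ≡ 10. → (30, 10)
8P: (30, 10) + (29, 4). λ = (4 - 10)/(29 - 30) ≡ 25/30 mod 31. 30⁻¹ ≡ 30 (mod 31) since 30·30 = 900 ≡ 1, so λ ≡ 6.
  x = λ² - 30 - 29 = 36 - 59 ≡ 8; y = λ·(30 - 8) - 10 ≡ 29. → (8, 29)

(8, 29)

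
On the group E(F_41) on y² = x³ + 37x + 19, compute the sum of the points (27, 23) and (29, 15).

(1, 37)

(27, 23) + (29, 15). λ = (15 - 23)/(29 - 27) ≡ 33/2 mod 41. 2⁻¹ ≡ 21 (mod 41), so λ ≡ 37.
  x = λ² - 27 - 29 = 1369 - 56 ≡ 1; y = λ·(27 - 1) - 23 ≡ 37. → (1, 37)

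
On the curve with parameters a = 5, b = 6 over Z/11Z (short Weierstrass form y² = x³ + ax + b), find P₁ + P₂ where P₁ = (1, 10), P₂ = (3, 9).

(1, 10) + (3, 9). λ = (9 - 10)/(3 - 1) ≡ 10/2 mod 11. 2⁻¹ ≡ 6 (mod 11) since 2·6 = 12 ≡ 1, so λ ≡ 5.
  x = λ² - 1 - 3 = 25 - 4 ≡ 10; y = λ·(1 - 10) - 10 ≡ 0. → (10, 0)

(10, 0)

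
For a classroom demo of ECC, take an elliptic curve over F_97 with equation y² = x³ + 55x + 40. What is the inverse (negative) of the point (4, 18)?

(4, 79)

-(4, 18) = (4, -18 mod 97) = (4, 79).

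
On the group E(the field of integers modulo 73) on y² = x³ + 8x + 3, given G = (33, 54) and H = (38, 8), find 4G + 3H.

First 4G:
Repeated addition: build up to 4G.
2G: tangent at (33, 54): λ = (3·33² + 8)/(2·54) ≡ 63/35. 35⁻¹ ≡ 48 (mod 73) since 35·48 = 1680 ≡ 1, so λ ≡ 63·48 ≡ 31.
  x = λ² - 33 - 33 = 961 - 66 ≡ 19; y = λ·(33 - 19) - 54 ≡ 15. → (19, 15)
3G: (19, 15) + (33, 54). λ = (54 - 15)/(33 - 19) ≡ 39/14 mod 73. 14⁻¹ ≡ 47 (mod 73), so λ ≡ 8.
  x = λ² - 19 - 33 = 64 - 52 ≡ 12; y = λ·(19 - 12) - 15 ≡ 41. → (12, 41)
4G: (12, 41) + (33, 54). λ = (54 - 41)/(33 - 12) ≡ 13/21 mod 73. 21⁻¹ ≡ 7 (mod 73), so λ ≡ 18.
  x = λ² - 12 - 33 = 324 - 45 ≡ 60; y = λ·(12 - 60) - 41 ≡ 44. → (60, 44)
4G = (60, 44).
Next 3H:
Repeated addition: build up to 3H.
2H: tangent at (38, 8): λ = (3·38² + 8)/(2·8) ≡ 33/16. 16⁻¹ ≡ 32 (mod 73), so λ ≡ 33·32 ≡ 34.
  x = λ² - 38 - 38 = 1156 - 76 ≡ 58; y = λ·(38 - 58) - 8 ≡ 42. → (58, 42)
3H: (58, 42) + (38, 8). λ = (8 - 42)/(38 - 58) ≡ 39/53 mod 73. 53⁻¹ ≡ 62 (mod 73), so λ ≡ 9.
  x = λ² - 58 - 38 = 81 - 96 ≡ 58; y = λ·(58 - 58) - 42 ≡ 31. → (58, 31)
3H = (58, 31).
Finally 4G + 3H:
(60, 44) + (58, 31). λ = (31 - 44)/(58 - 60) ≡ 60/71 mod 73. 71⁻¹ ≡ 36 (mod 73), so λ ≡ 43.
  x = λ² - 60 - 58 = 1849 - 118 ≡ 52; y = λ·(60 - 52) - 44 ≡ 8. → (52, 8)

(52, 8)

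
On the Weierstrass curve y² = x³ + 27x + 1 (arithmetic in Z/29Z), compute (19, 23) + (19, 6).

O

The two points share x = 19 and their y-coordinates satisfy 23 + 6 ≡ 0 (mod 29), so they are inverses. Their sum is O.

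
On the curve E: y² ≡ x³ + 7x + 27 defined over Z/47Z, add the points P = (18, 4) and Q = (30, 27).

(3, 13)

(18, 4) + (30, 27). λ = (27 - 4)/(30 - 18) ≡ 23/12 mod 47. 12⁻¹ ≡ 4 (mod 47), so λ ≡ 45.
  x = λ² - 18 - 30 = 2025 - 48 ≡ 3; y = λ·(18 - 3) - 4 ≡ 13. → (3, 13)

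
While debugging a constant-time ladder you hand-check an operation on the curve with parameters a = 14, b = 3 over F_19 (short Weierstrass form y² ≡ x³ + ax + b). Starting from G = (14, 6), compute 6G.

Repeated addition: build up to 6G.
2G: tangent at (14, 6): λ = (3·14² + 14)/(2·6) ≡ 13/12. 12⁻¹ ≡ 8 (mod 19), so λ ≡ 13·8 ≡ 9.
  x = λ² - 14 - 14 = 81 - 28 ≡ 15; y = λ·(14 - 15) - 6 ≡ 4. → (15, 4)
3G: (15, 4) + (14, 6). λ = (6 - 4)/(14 - 15) ≡ 2/18 mod 19. 18⁻¹ ≡ 18 (mod 19) since 18·18 = 324 ≡ 1, so λ ≡ 17.
  x = λ² - 15 - 14 = 289 - 29 ≡ 13; y = λ·(15 - 13) - 4 ≡ 11. → (13, 11)
4G: (13, 11) + (14, 6). λ = (6 - 11)/(14 - 13) ≡ 14/1 mod 19. 1⁻¹ ≡ 1 (mod 19) since 1·1 = 1 ≡ 1, so λ ≡ 14.
  x = λ² - 13 - 14 = 196 - 27 ≡ 17; y = λ·(13 - 17) - 11 ≡ 9. → (17, 9)
5G: (17, 9) + (14, 6). λ = (6 - 9)/(14 - 17) ≡ 16/16 mod 19. 16⁻¹ ≡ 6 (mod 19) since 16·6 = 96 ≡ 1, so λ ≡ 1.
  x = λ² - 17 - 14 = 1 - 31 ≡ 8; y = λ·(17 - 8) - 9 ≡ 0. → (8, 0)
6G: (8, 0) + (14, 6). λ = (6 - 0)/(14 - 8) ≡ 6/6 mod 19. 6⁻¹ ≡ 16 (mod 19) since 6·16 = 96 ≡ 1, so λ ≡ 1.
  x = λ² - 8 - 14 = 1 - 22 ≡ 17; y = λ·(8 - 17) - 0 ≡ 10. → (17, 10)

(17, 10)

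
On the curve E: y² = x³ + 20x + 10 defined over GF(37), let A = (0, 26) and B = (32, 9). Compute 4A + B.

First 4A:
Repeated addition: build up to 4A.
2A: tangent at (0, 26): λ = (3·0² + 20)/(2·26) ≡ 20/15. 15⁻¹ ≡ 5 (mod 37), so λ ≡ 20·5 ≡ 26.
  x = λ² - 0 - 0 = 676 - 0 ≡ 10; y = λ·(0 - 10) - 26 ≡ 10. → (10, 10)
3A: (10, 10) + (0, 26). λ = (26 - 10)/(0 - 10) ≡ 16/27 mod 37. 27⁻¹ ≡ 11 (mod 37), so λ ≡ 28.
  x = λ² - 10 - 0 = 784 - 10 ≡ 34; y = λ·(10 - 34) - 10 ≡ 21. → (34, 21)
4A: (34, 21) + (0, 26). λ = (26 - 21)/(0 - 34) ≡ 5/3 mod 37. 3⁻¹ ≡ 25 (mod 37), so λ ≡ 14.
  x = λ² - 34 - 0 = 196 - 34 ≡ 14; y = λ·(34 - 14) - 21 ≡ 0. → (14, 0)
4A = (14, 0).
Finally 4A + B:
(14, 0) + (32, 9). λ = (9 - 0)/(32 - 14) ≡ 9/18 mod 37. 18⁻¹ ≡ 35 (mod 37), so λ ≡ 19.
  x = λ² - 14 - 32 = 361 - 46 ≡ 19; y = λ·(14 - 19) - 0 ≡ 16. → (19, 16)

(19, 16)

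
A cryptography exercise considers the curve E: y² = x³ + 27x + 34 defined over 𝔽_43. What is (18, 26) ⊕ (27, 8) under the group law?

(18, 26) + (27, 8). λ = (8 - 26)/(27 - 18) ≡ 25/9 mod 43. 9⁻¹ ≡ 24 (mod 43), so λ ≡ 41.
  x = λ² - 18 - 27 = 1681 - 45 ≡ 2; y = λ·(18 - 2) - 26 ≡ 28. → (2, 28)

(2, 28)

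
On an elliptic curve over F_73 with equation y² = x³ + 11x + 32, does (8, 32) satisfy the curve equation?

y² = 32² ≡ 2; x³ + 11x + 32 = 632 ≡ 48 (mod 73). 2 ≠ 48.

no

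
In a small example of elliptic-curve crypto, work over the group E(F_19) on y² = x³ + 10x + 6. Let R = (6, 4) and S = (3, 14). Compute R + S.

(6, 4) + (3, 14). λ = (14 - 4)/(3 - 6) ≡ 10/16 mod 19. 16⁻¹ ≡ 6 (mod 19) since 16·6 = 96 ≡ 1, so λ ≡ 3.
  x = λ² - 6 - 3 = 9 - 9 ≡ 0; y = λ·(6 - 0) - 4 ≡ 14. → (0, 14)

(0, 14)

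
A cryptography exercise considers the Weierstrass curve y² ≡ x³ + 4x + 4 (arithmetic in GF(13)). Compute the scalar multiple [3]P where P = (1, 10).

(3, 11)

Repeated addition: build up to 3P.
2P: tangent at (1, 10): λ = (3·1² + 4)/(2·10) ≡ 7/7. 7⁻¹ ≡ 2 (mod 13), so λ ≡ 7·2 ≡ 1.
  x = λ² - 1 - 1 = 1 - 2 ≡ 12; y = λ·(1 - 12) - 10 ≡ 5. → (12, 5)
3P: (12, 5) + (1, 10). λ = (10 - 5)/(1 - 12) ≡ 5/2 mod 13. 2⁻¹ ≡ 7 (mod 13), so λ ≡ 9.
  x = λ² - 12 - 1 = 81 - 13 ≡ 3; y = λ·(12 - 3) - 5 ≡ 11. → (3, 11)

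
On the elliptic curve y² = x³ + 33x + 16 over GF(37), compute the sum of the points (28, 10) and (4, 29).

(31, 34)

(28, 10) + (4, 29). λ = (29 - 10)/(4 - 28) ≡ 19/13 mod 37. 13⁻¹ ≡ 20 (mod 37) since 13·20 = 260 ≡ 1, so λ ≡ 10.
  x = λ² - 28 - 4 = 100 - 32 ≡ 31; y = λ·(28 - 31) - 10 ≡ 34. → (31, 34)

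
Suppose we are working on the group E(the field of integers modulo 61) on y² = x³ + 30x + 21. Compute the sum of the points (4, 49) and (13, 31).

(48, 39)

(4, 49) + (13, 31). λ = (31 - 49)/(13 - 4) ≡ 43/9 mod 61. 9⁻¹ ≡ 34 (mod 61) since 9·34 = 306 ≡ 1, so λ ≡ 59.
  x = λ² - 4 - 13 = 3481 - 17 ≡ 48; y = λ·(4 - 48) - 49 ≡ 39. → (48, 39)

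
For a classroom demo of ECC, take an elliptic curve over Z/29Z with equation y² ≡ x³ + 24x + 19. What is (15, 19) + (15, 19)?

tangent at (15, 19): λ = (3·15² + 24)/(2·19) ≡ 3/9. 9⁻¹ ≡ 13 (mod 29), so λ ≡ 3·13 ≡ 10.
  x = λ² - 15 - 15 = 100 - 30 ≡ 12; y = λ·(15 - 12) - 19 ≡ 11. → (12, 11)

(12, 11)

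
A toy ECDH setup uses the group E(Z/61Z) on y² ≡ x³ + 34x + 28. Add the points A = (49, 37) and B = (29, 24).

(49, 37) + (29, 24). λ = (24 - 37)/(29 - 49) ≡ 48/41 mod 61. 41⁻¹ ≡ 3 (mod 61) since 41·3 = 123 ≡ 1, so λ ≡ 22.
  x = λ² - 49 - 29 = 484 - 78 ≡ 40; y = λ·(49 - 40) - 37 ≡ 39. → (40, 39)

(40, 39)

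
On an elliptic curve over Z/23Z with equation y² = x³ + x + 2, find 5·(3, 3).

(3, 20)

Write P = (3, 3).
Double-and-add on 5 = (101)₂. Start with P = (3, 3) for the leading 1-bit.
double: tangent at (3, 3): λ = (3·3² + 1)/(2·3) ≡ 5/6. 6⁻¹ ≡ 4 (mod 23), so λ ≡ 5·4 ≡ 20.
  x = λ² - 3 - 3 = 400 - 6 ≡ 3; y = λ·(3 - 3) - 3 ≡ 20. → (3, 20)
double: tangent at (3, 20): λ = (3·3² + 1)/(2·20) ≡ 5/17. 17⁻¹ ≡ 19 (mod 23), so λ ≡ 5·19 ≡ 3.
  x = λ² - 3 - 3 = 9 - 6 ≡ 3; y = λ·(3 - 3) - 20 ≡ 3. → (3, 3)
add P: tangent at (3, 3): λ = (3·3² + 1)/(2·3) ≡ 5/6. 6⁻¹ ≡ 4 (mod 23), so λ ≡ 5·4 ≡ 20.
  x = λ² - 3 - 3 = 400 - 6 ≡ 3; y = λ·(3 - 3) - 3 ≡ 20. → (3, 20)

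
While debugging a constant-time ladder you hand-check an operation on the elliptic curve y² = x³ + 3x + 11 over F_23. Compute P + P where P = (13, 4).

(3, 1)

tangent at (13, 4): λ = (3·13² + 3)/(2·4) ≡ 4/8. 8⁻¹ ≡ 3 (mod 23) since 8·3 = 24 ≡ 1, so λ ≡ 4·3 ≡ 12.
  x = λ² - 13 - 13 = 144 - 26 ≡ 3; y = λ·(13 - 3) - 4 ≡ 1. → (3, 1)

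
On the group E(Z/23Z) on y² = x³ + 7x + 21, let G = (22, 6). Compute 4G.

Double-and-add on 4 = (100)₂. Start with G = (22, 6) for the leading 1-bit.
double: tangent at (22, 6): λ = (3·22² + 7)/(2·6) ≡ 10/12. 12⁻¹ ≡ 2 (mod 23) since 12·2 = 24 ≡ 1, so λ ≡ 10·2 ≡ 20.
  x = λ² - 22 - 22 = 400 - 44 ≡ 11; y = λ·(22 - 11) - 6 ≡ 7. → (11, 7)
double: tangent at (11, 7): λ = (3·11² + 7)/(2·7) ≡ 2/14. 14⁻¹ ≡ 5 (mod 23) since 14·5 = 70 ≡ 1, so λ ≡ 2·5 ≡ 10.
  x = λ² - 11 - 11 = 100 - 22 ≡ 9; y = λ·(11 - 9) - 7 ≡ 13. → (9, 13)

(9, 13)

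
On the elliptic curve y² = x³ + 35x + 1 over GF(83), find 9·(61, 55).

Write G = (61, 55).
Repeated addition: build up to 9G.
2G: tangent at (61, 55): λ = (3·61² + 35)/(2·55) ≡ 76/27. 27⁻¹ ≡ 40 (mod 83), so λ ≡ 76·40 ≡ 52.
  x = λ² - 61 - 61 = 2704 - 122 ≡ 9; y = λ·(61 - 9) - 55 ≡ 76. → (9, 76)
3G: (9, 76) + (61, 55). λ = (55 - 76)/(61 - 9) ≡ 62/52 mod 83. 52⁻¹ ≡ 8 (mod 83) since 52·8 = 416 ≡ 1, so λ ≡ 81.
  x = λ² - 9 - 61 = 6561 - 70 ≡ 17; y = λ·(9 - 17) - 76 ≡ 23. → (17, 23)
4G: (17, 23) + (61, 55). λ = (55 - 23)/(61 - 17) ≡ 32/44 mod 83. 44⁻¹ ≡ 17 (mod 83), so λ ≡ 46.
  x = λ² - 17 - 61 = 2116 - 78 ≡ 46; y = λ·(17 - 46) - 23 ≡ 54. → (46, 54)
5G: (46, 54) + (61, 55). λ = (55 - 54)/(61 - 46) ≡ 1/15 mod 83. 15⁻¹ ≡ 72 (mod 83) since 15·72 = 1080 ≡ 1, so λ ≡ 72.
  x = λ² - 46 - 61 = 5184 - 107 ≡ 14; y = λ·(46 - 14) - 54 ≡ 9. → (14, 9)
6G: (14, 9) + (61, 55). λ = (55 - 9)/(61 - 14) ≡ 46/47 mod 83. 47⁻¹ ≡ 53 (mod 83) since 47·53 = 2491 ≡ 1, so λ ≡ 31.
  x = λ² - 14 - 61 = 961 - 75 ≡ 56; y = λ·(14 - 56) - 9 ≡ 17. → (56, 17)
7G: (56, 17) + (61, 55). λ = (55 - 17)/(61 - 56) ≡ 38/5 mod 83. 5⁻¹ ≡ 50 (mod 83), so λ ≡ 74.
  x = λ² - 56 - 61 = 5476 - 117 ≡ 47; y = λ·(56 - 47) - 17 ≡ 68. → (47, 68)
8G: (47, 68) + (61, 55). λ = (55 - 68)/(61 - 47) ≡ 70/14 mod 83. 14⁻¹ ≡ 6 (mod 83), so λ ≡ 5.
  x = λ² - 47 - 61 = 25 - 108 ≡ 0; y = λ·(47 - 0) - 68 ≡ 1. → (0, 1)
9G: (0, 1) + (61, 55). λ = (55 - 1)/(61 - 0) ≡ 54/61 mod 83. 61⁻¹ ≡ 49 (mod 83), so λ ≡ 73.
  x = λ² - 0 - 61 = 5329 - 61 ≡ 39; y = λ·(0 - 39) - 1 ≡ 57. → (39, 57)

(39, 57)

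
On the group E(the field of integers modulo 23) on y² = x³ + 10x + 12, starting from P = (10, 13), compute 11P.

(10, 10)

Double-and-add on 11 = (1011)₂. Start with P = (10, 13) for the leading 1-bit.
double: tangent at (10, 13): λ = (3·10² + 10)/(2·13) ≡ 11/3. 3⁻¹ ≡ 8 (mod 23), so λ ≡ 11·8 ≡ 19.
  x = λ² - 10 - 10 = 361 - 20 ≡ 19; y = λ·(10 - 19) - 13 ≡ 0. → (19, 0)
double: (19, 0) + (19, 0): same x and y₁ ≡ -y₂, so the sum is O.
add P: O + (10, 13) = (10, 13) (identity).
double: tangent at (10, 13): λ = (3·10² + 10)/(2·13) ≡ 11/3. 3⁻¹ ≡ 8 (mod 23), so λ ≡ 11·8 ≡ 19.
  x = λ² - 10 - 10 = 361 - 20 ≡ 19; y = λ·(10 - 19) - 13 ≡ 0. → (19, 0)
add P: (19, 0) + (10, 13). λ = (13 - 0)/(10 - 19) ≡ 13/14 mod 23. 14⁻¹ ≡ 5 (mod 23), so λ ≡ 19.
  x = λ² - 19 - 10 = 361 - 29 ≡ 10; y = λ·(19 - 10) - 0 ≡ 10. → (10, 10)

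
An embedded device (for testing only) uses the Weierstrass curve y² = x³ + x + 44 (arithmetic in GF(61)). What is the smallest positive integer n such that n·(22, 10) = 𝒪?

11

2P: tangent at (22, 10): λ = (3·22² + 1)/(2·10) ≡ 50/20. 20⁻¹ ≡ 58 (mod 61), so λ ≡ 50·58 ≡ 33.
  x = λ² - 22 - 22 = 1089 - 44 ≡ 8; y = λ·(22 - 8) - 10 ≡ 25. → (8, 25)
3P: (8, 25) + (22, 10). λ = (10 - 25)/(22 - 8) ≡ 46/14 mod 61. 14⁻¹ ≡ 48 (mod 61), so λ ≡ 12.
  x = λ² - 8 - 22 = 144 - 30 ≡ 53; y = λ·(8 - 53) - 25 ≡ 45. → (53, 45)
4P: (53, 45) + (22, 10). λ = (10 - 45)/(22 - 53) ≡ 26/30 mod 61. 30⁻¹ ≡ 59 (mod 61) since 30·59 = 1770 ≡ 1, so λ ≡ 9.
  x = λ² - 53 - 22 = 81 - 75 ≡ 6; y = λ·(53 - 6) - 45 ≡ 12. → (6, 12)
5P: (6, 12) + (22, 10). λ = (10 - 12)/(22 - 6) ≡ 59/16 mod 61. 16⁻¹ ≡ 42 (mod 61), so λ ≡ 38.
  x = λ² - 6 - 22 = 1444 - 28 ≡ 13; y = λ·(6 - 13) - 12 ≡ 27. → (13, 27)
6P: (13, 27) + (22, 10). λ = (10 - 27)/(22 - 13) ≡ 44/9 mod 61. 9⁻¹ ≡ 34 (mod 61), so λ ≡ 32.
  x = λ² - 13 - 22 = 1024 - 35 ≡ 13; y = λ·(13 - 13) - 27 ≡ 34. → (13, 34)
7P: (13, 34) + (22, 10). λ = (10 - 34)/(22 - 13) ≡ 37/9 mod 61. 9⁻¹ ≡ 34 (mod 61), so λ ≡ 38.
  x = λ² - 13 - 22 = 1444 - 35 ≡ 6; y = λ·(13 - 6) - 34 ≡ 49. → (6, 49)
8P: (6, 49) + (22, 10). λ = (10 - 49)/(22 - 6) ≡ 22/16 mod 61. 16⁻¹ ≡ 42 (mod 61) since 16·42 = 672 ≡ 1, so λ ≡ 9.
  x = λ² - 6 - 22 = 81 - 28 ≡ 53; y = λ·(6 - 53) - 49 ≡ 16. → (53, 16)
9P: (53, 16) + (22, 10). λ = (10 - 16)/(22 - 53) ≡ 55/30 mod 61. 30⁻¹ ≡ 59 (mod 61), so λ ≡ 12.
  x = λ² - 53 - 22 = 144 - 75 ≡ 8; y = λ·(53 - 8) - 16 ≡ 36. → (8, 36)
10P: (8, 36) + (22, 10). λ = (10 - 36)/(22 - 8) ≡ 35/14 mod 61. 14⁻¹ ≡ 48 (mod 61), so λ ≡ 33.
  x = λ² - 8 - 22 = 1089 - 30 ≡ 22; y = λ·(8 - 22) - 36 ≡ 51. → (22, 51)
11P: (22, 51) + (22, 10): same x and y₁ ≡ -y₂, so the sum is 𝒪.
11P = 𝒪, so the order is 11.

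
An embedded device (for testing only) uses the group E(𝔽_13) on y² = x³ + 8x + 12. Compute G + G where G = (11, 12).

tangent at (11, 12): λ = (3·11² + 8)/(2·12) ≡ 7/11. 11⁻¹ ≡ 6 (mod 13) since 11·6 = 66 ≡ 1, so λ ≡ 7·6 ≡ 3.
  x = λ² - 11 - 11 = 9 - 22 ≡ 0; y = λ·(11 - 0) - 12 ≡ 8. → (0, 8)

(0, 8)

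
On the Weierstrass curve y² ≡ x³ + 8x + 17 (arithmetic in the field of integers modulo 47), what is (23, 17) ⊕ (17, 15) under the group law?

(28, 44)

(23, 17) + (17, 15). λ = (15 - 17)/(17 - 23) ≡ 45/41 mod 47. 41⁻¹ ≡ 39 (mod 47), so λ ≡ 16.
  x = λ² - 23 - 17 = 256 - 40 ≡ 28; y = λ·(23 - 28) - 17 ≡ 44. → (28, 44)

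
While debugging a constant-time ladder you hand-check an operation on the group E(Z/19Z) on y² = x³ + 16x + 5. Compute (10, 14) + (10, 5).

The two points share x = 10 and their y-coordinates satisfy 14 + 5 ≡ 0 (mod 19), so they are inverses. Their sum is O.

O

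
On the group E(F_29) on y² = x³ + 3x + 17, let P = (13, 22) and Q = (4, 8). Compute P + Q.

(13, 22) + (4, 8). λ = (8 - 22)/(4 - 13) ≡ 15/20 mod 29. 20⁻¹ ≡ 16 (mod 29), so λ ≡ 8.
  x = λ² - 13 - 4 = 64 - 17 ≡ 18; y = λ·(13 - 18) - 22 ≡ 25. → (18, 25)

(18, 25)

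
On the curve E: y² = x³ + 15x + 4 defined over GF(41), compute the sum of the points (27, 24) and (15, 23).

(1, 26)

(27, 24) + (15, 23). λ = (23 - 24)/(15 - 27) ≡ 40/29 mod 41. 29⁻¹ ≡ 17 (mod 41), so λ ≡ 24.
  x = λ² - 27 - 15 = 576 - 42 ≡ 1; y = λ·(27 - 1) - 24 ≡ 26. → (1, 26)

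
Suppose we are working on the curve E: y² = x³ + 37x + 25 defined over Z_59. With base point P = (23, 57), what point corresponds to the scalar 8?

Double-and-add on 8 = (1000)₂. Start with P = (23, 57) for the leading 1-bit.
double: tangent at (23, 57): λ = (3·23² + 37)/(2·57) ≡ 31/55. 55⁻¹ ≡ 44 (mod 59), so λ ≡ 31·44 ≡ 7.
  x = λ² - 23 - 23 = 49 - 46 ≡ 3; y = λ·(23 - 3) - 57 ≡ 24. → (3, 24)
double: tangent at (3, 24): λ = (3·3² + 37)/(2·24) ≡ 5/48. 48⁻¹ ≡ 16 (mod 59), so λ ≡ 5·16 ≡ 21.
  x = λ² - 3 - 3 = 441 - 6 ≡ 22; y = λ·(3 - 22) - 24 ≡ 49. → (22, 49)
double: tangent at (22, 49): λ = (3·22² + 37)/(2·49) ≡ 14/39. 39⁻¹ ≡ 56 (mod 59), so λ ≡ 14·56 ≡ 17.
  x = λ² - 22 - 22 = 289 - 44 ≡ 9; y = λ·(22 - 9) - 49 ≡ 54. → (9, 54)

(9, 54)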